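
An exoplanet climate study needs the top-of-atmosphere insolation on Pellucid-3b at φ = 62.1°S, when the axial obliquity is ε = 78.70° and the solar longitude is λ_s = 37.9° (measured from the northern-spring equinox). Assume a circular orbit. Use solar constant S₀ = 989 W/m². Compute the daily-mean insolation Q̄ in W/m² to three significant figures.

Q̄ ≈ 0.00 W/m²

Solar declination: sin δ = sin ε · sin λ_s = sin 78.70° × sin 37.9° = 0.60238, so δ = +37.040°.
cos H₀ = −tan(-62.1°) tan(+37.040°) = 1.4253 ≥ 1 ⇒ polar night, H₀ = 0 and Q̄ = 0.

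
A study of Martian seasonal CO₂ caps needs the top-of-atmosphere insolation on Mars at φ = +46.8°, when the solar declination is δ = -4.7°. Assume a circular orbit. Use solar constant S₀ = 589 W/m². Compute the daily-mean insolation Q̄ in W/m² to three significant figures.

Q̄ ≈ 111 W/m²

cos H₀ = −tan(+46.8°) tan(-4.700°) = 0.0876, H₀ = 1.4831 rad.
Bracket: H₀ sin φ sin δ + cos φ cos δ sin H₀ = 1.4831×0.72897×-0.08194 + 0.68455×0.99664×0.99616 = -0.088588 + 0.679630 = 0.591042.
Q̄ = (S₀/π) × [bracket] = (589/π) × 0.591042 = 110.8 W/m².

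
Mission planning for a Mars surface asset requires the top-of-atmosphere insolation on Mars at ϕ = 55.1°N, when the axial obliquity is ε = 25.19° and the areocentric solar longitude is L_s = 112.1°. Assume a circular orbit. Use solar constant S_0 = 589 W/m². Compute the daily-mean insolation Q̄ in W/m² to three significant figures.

sin δ = sin 25.19° × sin 112.1° = 0.39435, so δ = +23.225°.
cos h₀ = −tan(+55.1°) tan(+23.225°) = -0.6151, h₀ = 2.2334 rad.
Bracket: h₀ sin ϕ sin δ + cos ϕ cos δ sin h₀ = 2.2334×0.82015×0.39435 + 0.57215×0.91896×0.78842 = 0.722340 + 0.414538 = 1.136878.
Q̄ = (S_0/π) × [bracket] = (589/π) × 1.136878 = 213.1 W/m².

Q̄ ≈ 213 W/m²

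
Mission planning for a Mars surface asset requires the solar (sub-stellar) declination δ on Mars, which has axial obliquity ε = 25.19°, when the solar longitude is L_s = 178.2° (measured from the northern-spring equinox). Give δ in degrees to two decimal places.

δ = +0.77°

sin δ = sin ε · sin L_s = sin 25.19° × sin 178.2° = 0.013369.
δ = arcsin(0.013369) = +0.77°.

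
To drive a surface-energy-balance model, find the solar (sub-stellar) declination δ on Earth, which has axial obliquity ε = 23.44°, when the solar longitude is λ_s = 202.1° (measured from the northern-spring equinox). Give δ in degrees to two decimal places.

sin δ = sin ε · sin λ_s = sin 23.44° × sin 202.1° = -0.149658.
δ = arcsin(-0.149658) = -8.61°.

δ = -8.61°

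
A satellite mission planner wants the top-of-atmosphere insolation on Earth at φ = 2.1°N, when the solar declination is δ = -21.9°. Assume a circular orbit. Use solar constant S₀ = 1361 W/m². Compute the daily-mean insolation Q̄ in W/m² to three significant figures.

Q̄ ≈ 392 W/m²

cos H₀ = −tan(+2.1°) tan(-21.900°) = 0.0147, H₀ = 1.5561 rad.
Bracket: H₀ sin φ sin δ + cos φ cos δ sin H₀ = 1.5561×0.03664×-0.37299 + 0.99933×0.92784×0.99989 = -0.021266 + 0.927116 = 0.905850.
Q̄ = (S₀/π) × [bracket] = (1361/π) × 0.905850 = 392.4 W/m².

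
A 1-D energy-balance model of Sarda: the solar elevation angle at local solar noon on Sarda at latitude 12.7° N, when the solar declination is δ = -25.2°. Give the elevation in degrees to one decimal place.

52.1°

At local noon the hour angle is zero, so the zenith angle equals |φ − δ| = |+12.7° − (-25.200°)| = 37.900°.
Elevation = 90° − 37.900° = 52.1°.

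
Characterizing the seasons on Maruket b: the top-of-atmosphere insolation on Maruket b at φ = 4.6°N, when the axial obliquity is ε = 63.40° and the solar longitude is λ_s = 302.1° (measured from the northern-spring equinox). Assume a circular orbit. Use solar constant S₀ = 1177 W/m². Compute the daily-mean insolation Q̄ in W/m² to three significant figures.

Q̄ ≈ 209 W/m²

Solar declination: sin δ = sin ε · sin λ_s = sin 63.40° × sin 302.1° = -0.75746, so δ = -49.241°.
cos H₀ = −tan(+4.6°) tan(-49.241°) = 0.0933, H₀ = 1.4773 rad.
Bracket: H₀ sin φ sin δ + cos φ cos δ sin H₀ = 1.4773×0.08020×-0.75746 + 0.99678×0.65288×0.99563 = -0.089743 + 0.647934 = 0.558191.
Q̄ = (S₀/π) × [bracket] = (1177/π) × 0.558191 = 209.1 W/m².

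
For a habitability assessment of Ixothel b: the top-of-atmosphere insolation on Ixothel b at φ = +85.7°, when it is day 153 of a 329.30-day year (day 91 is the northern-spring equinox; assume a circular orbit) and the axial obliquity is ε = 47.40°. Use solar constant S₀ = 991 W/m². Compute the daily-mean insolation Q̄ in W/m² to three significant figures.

Solar longitude: λ_s = 360° × (153 − 91)/329.30 = 67.780°.
sin δ = sin 47.40° × sin 67.780° = 0.68143, so δ = +42.956°.
cos H₀ = −tan(+85.7°) tan(+42.956°) = -12.3829 ≤ −1 ⇒ polar day, H₀ = π.
Bracket: H₀ sin φ sin δ + cos φ cos δ sin H₀ = 3.1416×0.99719×0.68143 + 0.07498×0.73188×0.00000 = 2.134765 + 0.000000 = 2.134765.
Q̄ = (S₀/π) × [bracket] = (991/π) × 2.134765 = 673.4 W/m².

Q̄ ≈ 673 W/m²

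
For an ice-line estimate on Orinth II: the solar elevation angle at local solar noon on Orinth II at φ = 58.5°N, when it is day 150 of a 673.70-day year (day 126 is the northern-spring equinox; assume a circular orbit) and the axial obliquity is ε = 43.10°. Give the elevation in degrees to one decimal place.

40.2°

Solar longitude: λ_s = 360° × (150 − 126)/673.70 = 12.825°.
sin δ = sin 43.10° × sin 12.825° = 0.15167, so δ = +8.723°.
At local noon the hour angle is zero, so the zenith angle equals |φ − δ| = |+58.5° − (+8.723°)| = 49.777°.
Elevation = 90° − 49.777° = 40.2°.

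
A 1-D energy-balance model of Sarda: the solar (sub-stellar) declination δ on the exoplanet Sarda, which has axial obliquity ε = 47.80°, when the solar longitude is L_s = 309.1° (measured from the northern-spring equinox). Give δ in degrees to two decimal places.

δ = -35.09°

sin δ = sin ε · sin L_s = sin 47.80° × sin 309.1° = -0.574899.
δ = arcsin(-0.574899) = -35.09°.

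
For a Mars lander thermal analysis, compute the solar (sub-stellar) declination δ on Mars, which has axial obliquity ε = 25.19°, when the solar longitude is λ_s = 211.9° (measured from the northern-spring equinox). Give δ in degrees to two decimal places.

δ = -13.00°

sin δ = sin ε · sin λ_s = sin 25.19° × sin 211.9° = -0.224915.
δ = arcsin(-0.224915) = -13.00°.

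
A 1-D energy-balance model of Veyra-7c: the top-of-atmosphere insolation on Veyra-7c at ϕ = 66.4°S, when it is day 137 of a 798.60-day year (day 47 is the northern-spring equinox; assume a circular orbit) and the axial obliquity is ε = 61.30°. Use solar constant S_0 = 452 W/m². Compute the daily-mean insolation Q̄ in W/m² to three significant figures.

Solar longitude: L_s = 360° × (137 − 47)/798.60 = 40.571°.
sin δ = sin 61.30° × sin 40.571° = 0.57049, so δ = +34.784°.
cos h₀ = −tan(-66.4°) tan(+34.784°) = 1.5899 ≥ 1 ⇒ polar night, h₀ = 0 and Q̄ = 0.

Q̄ ≈ 0.00 W/m²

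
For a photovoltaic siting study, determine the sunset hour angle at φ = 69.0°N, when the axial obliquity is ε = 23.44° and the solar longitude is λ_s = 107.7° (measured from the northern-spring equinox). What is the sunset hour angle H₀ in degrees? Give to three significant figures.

H₀ = 180°

Solar declination: sin δ = sin ε · sin λ_s = sin 23.44° × sin 107.7° = 0.37896, so δ = +22.269°.
Sunrise equation: cos H₀ = −tan φ · tan δ = -1.0668 ≤ −1, so the Sun never sets (polar day) and H₀ = π.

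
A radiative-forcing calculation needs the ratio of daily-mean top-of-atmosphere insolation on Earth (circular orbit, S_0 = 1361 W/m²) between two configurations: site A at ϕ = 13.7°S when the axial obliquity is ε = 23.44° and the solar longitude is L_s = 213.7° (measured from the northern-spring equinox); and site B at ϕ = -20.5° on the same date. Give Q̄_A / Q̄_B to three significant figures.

Q̄_A / Q̄_B ≈ 0.993

— Configuration A (ϕ=-13.7°):
Solar declination: sin δ = sin ε · sin L_s = sin 23.44° × sin 213.7° = -0.22071, so δ = -12.751°.
cos h₀ = −tan(-13.7°) tan(-12.751°) = -0.0552, h₀ = 1.6260 rad.
Bracket: h₀ sin ϕ sin δ + cos ϕ cos δ sin h₀ = 1.6260×-0.23684×-0.22071 + 0.97155×0.97534×0.99848 = 0.084996 + 0.946151 = 1.031147.
Q̄ = (S_0/π) × [bracket] = (1361/π) × 1.031147 = 446.71 W/m².
— Configuration B (ϕ=-20.5°):
cos h₀ = −tan(-20.5°) tan(-12.751°) = -0.0846, h₀ = 1.6555 rad.
Bracket: h₀ sin ϕ sin δ + cos ϕ cos δ sin h₀ = 1.6555×-0.35021×-0.22071 + 0.93667×0.97534×0.99641 = 0.127962 + 0.910292 = 1.038254.
Q̄ = (S_0/π) × [bracket] = (1361/π) × 1.038254 = 449.79 W/m².
Ratio Q̄_A / Q̄_B = 446.71 / 449.79 = 0.9932.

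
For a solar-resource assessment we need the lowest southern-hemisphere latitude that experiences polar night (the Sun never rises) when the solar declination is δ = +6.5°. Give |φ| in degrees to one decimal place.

Polar night requires cos H₀ = −tan φ tan δ ≥ 1, i.e. tan φ tan δ ≤ −1.
The boundary is |tan φ| · |tan δ| = 1, so |φ| = 90° − |δ| = 90° − 6.5° = 83.5° in the southern hemisphere.

|φ| = 83.5°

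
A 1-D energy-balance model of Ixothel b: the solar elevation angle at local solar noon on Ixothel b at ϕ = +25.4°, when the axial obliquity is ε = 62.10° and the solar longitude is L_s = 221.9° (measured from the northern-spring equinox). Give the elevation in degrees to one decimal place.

28.4°

Solar declination: sin δ = sin ε · sin L_s = sin 62.10° × sin 221.9° = -0.59021, so δ = -36.172°.
At local noon the hour angle is zero, so the zenith angle equals |ϕ − δ| = |+25.4° − (-36.172°)| = 61.572°.
Elevation = 90° − 61.572° = 28.4°.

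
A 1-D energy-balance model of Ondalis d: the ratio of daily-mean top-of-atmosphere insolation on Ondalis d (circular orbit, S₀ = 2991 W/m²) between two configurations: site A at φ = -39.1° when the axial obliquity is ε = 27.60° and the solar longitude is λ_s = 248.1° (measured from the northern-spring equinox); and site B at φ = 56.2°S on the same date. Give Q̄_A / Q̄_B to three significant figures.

— Configuration A (φ=-39.1°):
Solar declination: sin δ = sin ε · sin λ_s = sin 27.60° × sin 248.1° = -0.42986, so δ = -25.459°.
cos H₀ = −tan(-39.1°) tan(-25.459°) = -0.3869, H₀ = 1.9681 rad.
Bracket: H₀ sin φ sin δ + cos φ cos δ sin H₀ = 1.9681×-0.63068×-0.42986 + 0.77605×0.90289×0.92212 = 0.533560 + 0.646118 = 1.179678.
Q̄ = (S₀/π) × [bracket] = (2991/π) × 1.179678 = 1123.1 W/m².
— Configuration B (φ=-56.2°):
cos H₀ = −tan(-56.2°) tan(-25.459°) = -0.7112, H₀ = 2.3620 rad.
Bracket: H₀ sin φ sin δ + cos φ cos δ sin H₀ = 2.3620×-0.83098×-0.42986 + 0.55630×0.90289×0.70301 = 0.843718 + 0.353106 = 1.196824.
Q̄ = (S₀/π) × [bracket] = (2991/π) × 1.196824 = 1139.5 W/m².
Ratio Q̄_A / Q̄_B = 1123.1 / 1139.5 = 0.9856.

Q̄_A / Q̄_B ≈ 0.986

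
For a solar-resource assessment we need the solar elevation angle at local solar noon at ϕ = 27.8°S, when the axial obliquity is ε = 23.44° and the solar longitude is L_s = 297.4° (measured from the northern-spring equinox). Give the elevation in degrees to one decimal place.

Solar declination: sin δ = sin ε · sin L_s = sin 23.44° × sin 297.4° = -0.35316, so δ = -20.681°.
At local noon the hour angle is zero, so the zenith angle equals |ϕ − δ| = |-27.8° − (-20.681°)| = 7.119°.
Elevation = 90° − 7.119° = 82.9°.

82.9°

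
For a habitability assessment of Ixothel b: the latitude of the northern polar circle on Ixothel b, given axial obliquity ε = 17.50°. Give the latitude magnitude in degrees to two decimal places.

The polar circle is the lowest latitude that experiences at least one full rotation of continuous daylight at the northern-summer solstice; it lies at |φ| = 90° − ε = 90° − 17.50° = 72.50°.

72.50°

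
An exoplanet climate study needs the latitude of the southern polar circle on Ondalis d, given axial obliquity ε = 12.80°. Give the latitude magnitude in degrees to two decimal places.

The polar circle is the lowest latitude that experiences at least one full rotation of continuous darkness at the northern-summer solstice; it lies at |φ| = 90° − ε = 90° − 12.80° = 77.20°.

77.20°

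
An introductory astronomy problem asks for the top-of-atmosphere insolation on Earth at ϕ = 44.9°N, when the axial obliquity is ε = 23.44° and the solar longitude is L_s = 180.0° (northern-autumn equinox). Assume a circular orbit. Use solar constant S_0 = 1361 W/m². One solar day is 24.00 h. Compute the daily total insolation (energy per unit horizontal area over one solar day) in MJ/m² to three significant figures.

26.5 MJ/m²

Solar declination: sin δ = sin ε · sin L_s = sin 23.44° × sin 180.0° = 0.00000, so δ = +0.000°.
cos h₀ = −tan(+44.9°) tan(+0.000°) = -0.0000, h₀ = 1.5708 rad.
Bracket: h₀ sin ϕ sin δ + cos ϕ cos δ sin h₀ = 1.5708×0.70587×0.00000 + 0.70834×1.00000×1.00000 = 0.000000 + 0.708340 = 0.708340.
Q̄ = (S_0/π) × [bracket] = (1361/π) × 0.708340 = 306.87 W/m².
Daily total = Q̄ × 24.00 h × 3600 s/h = 306.87 × 24.00 × 3600 / 10⁶ = 26.51 MJ/m².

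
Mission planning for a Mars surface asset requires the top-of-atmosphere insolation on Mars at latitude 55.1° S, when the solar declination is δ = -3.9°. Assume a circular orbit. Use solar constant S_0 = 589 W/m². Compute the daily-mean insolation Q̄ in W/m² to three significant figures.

cos h₀ = −tan(-55.1°) tan(-3.900°) = -0.0977, h₀ = 1.6687 rad.
Bracket: h₀ sin ϕ sin δ + cos ϕ cos δ sin h₀ = 1.6687×-0.82015×-0.06802 + 0.57215×0.99768×0.99521 = 0.093091 + 0.568088 = 0.661179.
Q̄ = (S_0/π) × [bracket] = (589/π) × 0.661179 = 124.0 W/m².

Q̄ ≈ 124 W/m²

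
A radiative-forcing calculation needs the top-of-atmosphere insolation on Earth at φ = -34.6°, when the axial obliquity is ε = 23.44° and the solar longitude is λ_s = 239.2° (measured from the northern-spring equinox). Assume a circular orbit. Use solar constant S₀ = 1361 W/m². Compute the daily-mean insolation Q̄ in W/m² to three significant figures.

Q̄ ≈ 478 W/m²

Solar declination: sin δ = sin ε · sin λ_s = sin 23.44° × sin 239.2° = -0.34168, so δ = -19.980°.
cos H₀ = −tan(-34.6°) tan(-19.980°) = -0.2508, H₀ = 1.8243 rad.
Bracket: H₀ sin φ sin δ + cos φ cos δ sin H₀ = 1.8243×-0.56784×-0.34168 + 0.82314×0.93981×0.96804 = 0.353950 + 0.748871 = 1.102821.
Q̄ = (S₀/π) × [bracket] = (1361/π) × 1.102821 = 477.8 W/m².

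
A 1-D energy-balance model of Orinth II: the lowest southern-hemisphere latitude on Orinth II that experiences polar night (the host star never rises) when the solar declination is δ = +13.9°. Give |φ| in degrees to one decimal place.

Polar night requires cos H₀ = −tan φ tan δ ≥ 1, i.e. tan φ tan δ ≤ −1.
The boundary is |tan φ| · |tan δ| = 1, so |φ| = 90° − |δ| = 90° − 13.9° = 76.1° in the southern hemisphere.

|φ| = 76.1°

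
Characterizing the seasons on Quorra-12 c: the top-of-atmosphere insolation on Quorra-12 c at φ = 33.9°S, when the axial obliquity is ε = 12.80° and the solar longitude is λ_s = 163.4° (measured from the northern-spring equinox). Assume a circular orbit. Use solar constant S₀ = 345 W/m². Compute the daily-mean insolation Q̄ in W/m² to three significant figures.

Q̄ ≈ 85.0 W/m²

Solar declination: sin δ = sin ε · sin λ_s = sin 12.80° × sin 163.4° = 0.06329, so δ = +3.629°.
cos H₀ = −tan(-33.9°) tan(+3.629°) = 0.0426, H₀ = 1.5282 rad.
Bracket: H₀ sin φ sin δ + cos φ cos δ sin H₀ = 1.5282×-0.55775×0.06329 + 0.83001×0.99799×0.99909 = -0.053945 + 0.827588 = 0.773643.
Q̄ = (S₀/π) × [bracket] = (345/π) × 0.773643 = 84.96 W/m².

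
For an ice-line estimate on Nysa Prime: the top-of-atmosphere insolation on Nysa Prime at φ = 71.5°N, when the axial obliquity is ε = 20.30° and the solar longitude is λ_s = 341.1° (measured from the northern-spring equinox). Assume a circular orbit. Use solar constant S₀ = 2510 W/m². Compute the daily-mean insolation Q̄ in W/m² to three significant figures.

Q̄ ≈ 133 W/m²

Solar declination: sin δ = sin ε · sin λ_s = sin 20.30° × sin 341.1° = -0.11238, so δ = -6.452°.
cos H₀ = −tan(+71.5°) tan(-6.452°) = 0.3380, H₀ = 1.2260 rad.
Bracket: H₀ sin φ sin δ + cos φ cos δ sin H₀ = 1.2260×0.94832×-0.11238 + 0.31730×0.99367×0.94114 = -0.130658 + 0.296733 = 0.166075.
Q̄ = (S₀/π) × [bracket] = (2510/π) × 0.166075 = 132.7 W/m².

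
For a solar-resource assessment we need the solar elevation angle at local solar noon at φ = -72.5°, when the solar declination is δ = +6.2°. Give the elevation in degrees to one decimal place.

11.3°

At local noon the hour angle is zero, so the zenith angle equals |φ − δ| = |-72.5° − (+6.200°)| = 78.700°.
Elevation = 90° − 78.700° = 11.3°.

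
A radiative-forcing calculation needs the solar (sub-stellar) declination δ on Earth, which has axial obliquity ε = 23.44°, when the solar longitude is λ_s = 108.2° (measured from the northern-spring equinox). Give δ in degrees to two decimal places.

sin δ = sin ε · sin λ_s = sin 23.44° × sin 108.2° = 0.377888.
δ = arcsin(0.377888) = +22.20°.

δ = +22.20°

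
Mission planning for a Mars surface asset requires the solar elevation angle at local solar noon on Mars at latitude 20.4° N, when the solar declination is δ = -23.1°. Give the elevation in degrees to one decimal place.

46.5°

At local noon the hour angle is zero, so the zenith angle equals |ϕ − δ| = |+20.4° − (-23.100°)| = 43.500°.
Elevation = 90° − 43.500° = 46.5°.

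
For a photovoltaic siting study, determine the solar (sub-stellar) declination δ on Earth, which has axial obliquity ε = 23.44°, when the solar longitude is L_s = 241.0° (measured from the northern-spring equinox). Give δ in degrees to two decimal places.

δ = -20.36°

sin δ = sin ε · sin L_s = sin 23.44° × sin 241.0° = -0.347914.
δ = arcsin(-0.347914) = -20.36°.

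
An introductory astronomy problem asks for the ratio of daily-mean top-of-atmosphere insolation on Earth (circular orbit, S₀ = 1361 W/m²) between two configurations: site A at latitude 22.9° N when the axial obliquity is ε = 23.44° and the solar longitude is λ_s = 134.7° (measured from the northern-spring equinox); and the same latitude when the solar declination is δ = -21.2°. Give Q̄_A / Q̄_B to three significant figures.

— Configuration A (φ=+22.9°):
Solar declination: sin δ = sin ε · sin λ_s = sin 23.44° × sin 134.7° = 0.28275, so δ = +16.424°.
cos H₀ = −tan(+22.9°) tan(+16.424°) = -0.1245, H₀ = 1.6956 rad.
Bracket: H₀ sin φ sin δ + cos φ cos δ sin H₀ = 1.6956×0.38912×0.28275 + 0.92119×0.95919×0.99222 = 0.186556 + 0.876722 = 1.063278.
Q̄ = (S₀/π) × [bracket] = (1361/π) × 1.063278 = 460.63 W/m².
— Configuration B (φ=+22.9°):
cos H₀ = −tan(+22.9°) tan(-21.200°) = 0.1638, H₀ = 1.4062 rad.
Bracket: H₀ sin φ sin δ + cos φ cos δ sin H₀ = 1.4062×0.38912×-0.36162 + 0.92119×0.93232×0.98649 = -0.197871 + 0.847241 = 0.649370.
Q̄ = (S₀/π) × [bracket] = (1361/π) × 0.649370 = 281.32 W/m².
Ratio Q̄_A / Q̄_B = 460.63 / 281.32 = 1.637.

Q̄_A / Q̄_B ≈ 1.64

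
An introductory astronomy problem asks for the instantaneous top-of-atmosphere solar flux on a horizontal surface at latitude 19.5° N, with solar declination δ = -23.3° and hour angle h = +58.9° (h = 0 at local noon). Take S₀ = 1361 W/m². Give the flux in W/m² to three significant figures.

cos θ_z = sin φ sin δ + cos φ cos δ cos h = -0.132036 + 0.447197 = 0.315161.
Flux = S₀ · cos θ_z = 1361 × 0.315161 = 428.9 W/m².

429 W/m²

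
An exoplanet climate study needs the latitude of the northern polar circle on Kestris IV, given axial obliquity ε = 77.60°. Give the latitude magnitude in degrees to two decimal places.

12.40°

The polar circle is the lowest latitude that experiences at least one full rotation of continuous daylight at the northern-summer solstice; it lies at |φ| = 90° − ε = 90° − 77.60° = 12.40°.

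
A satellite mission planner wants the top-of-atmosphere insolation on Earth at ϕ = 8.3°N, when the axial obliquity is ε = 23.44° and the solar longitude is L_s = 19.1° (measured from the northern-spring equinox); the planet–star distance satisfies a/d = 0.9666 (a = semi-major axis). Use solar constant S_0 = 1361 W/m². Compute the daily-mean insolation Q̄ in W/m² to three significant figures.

Solar declination: sin δ = sin ε · sin L_s = sin 23.44° × sin 19.1° = 0.13016, so δ = +7.479°.
cos h₀ = −tan(+8.3°) tan(+7.479°) = -0.0192, h₀ = 1.5899 rad.
Bracket: h₀ sin ϕ sin δ + cos ϕ cos δ sin h₀ = 1.5899×0.14436×0.13016 + 0.98953×0.99149×0.99982 = 0.029874 + 0.980933 = 1.010807.
Inverse-square distance factor (a/d)² = 0.9666² = 0.934316.
Q̄ = (S_0/π) × 0.934316 × [bracket] = (1361/π) × 0.934316 × 1.010807 = 409.1 W/m².

Q̄ ≈ 409 W/m²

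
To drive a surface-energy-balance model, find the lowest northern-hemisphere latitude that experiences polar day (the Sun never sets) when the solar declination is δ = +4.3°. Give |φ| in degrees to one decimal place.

Polar day requires cos H₀ = −tan φ tan δ ≤ −1, i.e. tan φ tan δ ≥ 1.
The boundary is |tan φ| · |tan δ| = 1, so |φ| = 90° − |δ| = 90° − 4.3° = 85.7° in the northern hemisphere.

|φ| = 85.7°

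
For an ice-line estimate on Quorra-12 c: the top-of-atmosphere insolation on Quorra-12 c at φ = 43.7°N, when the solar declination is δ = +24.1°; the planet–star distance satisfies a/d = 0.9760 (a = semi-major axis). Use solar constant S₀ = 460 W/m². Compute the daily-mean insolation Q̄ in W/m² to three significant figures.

cos H₀ = −tan(+43.7°) tan(+24.100°) = -0.4275, H₀ = 2.0125 rad.
Bracket: H₀ sin φ sin δ + cos φ cos δ sin H₀ = 2.0125×0.69088×0.40833 + 0.72297×0.91283×0.90403 = 0.567740 + 0.596613 = 1.164353.
Inverse-square distance factor (a/d)² = 0.9760² = 0.952576.
Q̄ = (S₀/π) × 0.952576 × [bracket] = (460/π) × 0.952576 × 1.164353 = 162.4 W/m².

Q̄ ≈ 162 W/m²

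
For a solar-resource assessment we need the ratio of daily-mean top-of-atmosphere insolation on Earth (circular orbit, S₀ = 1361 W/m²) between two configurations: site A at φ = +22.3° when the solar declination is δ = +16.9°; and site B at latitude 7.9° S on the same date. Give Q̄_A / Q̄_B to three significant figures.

— Configuration A (φ=+22.3°):
cos H₀ = −tan(+22.3°) tan(+16.900°) = -0.1246, H₀ = 1.6957 rad.
Bracket: H₀ sin φ sin δ + cos φ cos δ sin H₀ = 1.6957×0.37946×0.29070 + 0.92521×0.95681×0.99221 = 0.187051 + 0.878354 = 1.065405.
Q̄ = (S₀/π) × [bracket] = (1361/π) × 1.065405 = 461.55 W/m².
— Configuration B (φ=-7.9°):
cos H₀ = −tan(-7.9°) tan(+16.900°) = 0.0422, H₀ = 1.5286 rad.
Bracket: H₀ sin φ sin δ + cos φ cos δ sin H₀ = 1.5286×-0.13744×0.29070 + 0.99051×0.95681×0.99911 = -0.061073 + 0.946886 = 0.885813.
Q̄ = (S₀/π) × [bracket] = (1361/π) × 0.885813 = 383.75 W/m².
Ratio Q̄_A / Q̄_B = 461.55 / 383.75 = 1.203.

Q̄_A / Q̄_B ≈ 1.20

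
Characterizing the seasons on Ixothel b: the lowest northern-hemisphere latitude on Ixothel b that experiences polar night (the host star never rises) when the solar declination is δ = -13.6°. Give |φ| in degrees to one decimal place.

Polar night requires cos H₀ = −tan φ tan δ ≥ 1, i.e. tan φ tan δ ≤ −1.
The boundary is |tan φ| · |tan δ| = 1, so |φ| = 90° − |δ| = 90° − 13.6° = 76.4° in the northern hemisphere.

|φ| = 76.4°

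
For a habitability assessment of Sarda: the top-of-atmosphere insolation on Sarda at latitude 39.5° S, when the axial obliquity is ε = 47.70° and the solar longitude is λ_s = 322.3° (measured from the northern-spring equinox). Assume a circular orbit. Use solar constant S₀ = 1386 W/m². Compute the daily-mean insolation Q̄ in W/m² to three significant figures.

Q̄ ≈ 530 W/m²

Solar declination: sin δ = sin ε · sin λ_s = sin 47.70° × sin 322.3° = -0.45230, so δ = -26.892°.
cos H₀ = −tan(-39.5°) tan(-26.892°) = -0.4181, H₀ = 2.0021 rad.
Bracket: H₀ sin φ sin δ + cos φ cos δ sin H₀ = 2.0021×-0.63608×-0.45230 + 0.77162×0.89186×0.90842 = 0.576002 + 0.625154 = 1.201156.
Q̄ = (S₀/π) × [bracket] = (1386/π) × 1.201156 = 529.9 W/m².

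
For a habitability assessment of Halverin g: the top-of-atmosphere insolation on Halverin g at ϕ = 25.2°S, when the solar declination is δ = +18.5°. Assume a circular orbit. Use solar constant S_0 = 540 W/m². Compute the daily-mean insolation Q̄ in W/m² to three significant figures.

cos h₀ = −tan(-25.2°) tan(+18.500°) = 0.1574, h₀ = 1.4127 rad.
Bracket: h₀ sin ϕ sin δ + cos ϕ cos δ sin h₀ = 1.4127×-0.42578×0.31730 + 0.90483×0.94832×0.98753 = -0.190856 + 0.847368 = 0.656512.
Q̄ = (S_0/π) × [bracket] = (540/π) × 0.656512 = 112.8 W/m².

Q̄ ≈ 113 W/m²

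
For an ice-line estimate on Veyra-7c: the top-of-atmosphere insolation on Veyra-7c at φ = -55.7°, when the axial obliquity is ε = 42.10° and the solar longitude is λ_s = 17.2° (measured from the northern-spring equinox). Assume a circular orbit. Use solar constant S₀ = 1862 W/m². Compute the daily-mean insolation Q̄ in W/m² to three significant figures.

Solar declination: sin δ = sin ε · sin λ_s = sin 42.10° × sin 17.2° = 0.19825, so δ = +11.435°.
cos H₀ = −tan(-55.7°) tan(+11.435°) = 0.2965, H₀ = 1.2698 rad.
Bracket: H₀ sin φ sin δ + cos φ cos δ sin H₀ = 1.2698×-0.82610×0.19825 + 0.56353×0.98015×0.95503 = -0.207961 + 0.527505 = 0.319544.
Q̄ = (S₀/π) × [bracket] = (1862/π) × 0.319544 = 189.4 W/m².

Q̄ ≈ 189 W/m²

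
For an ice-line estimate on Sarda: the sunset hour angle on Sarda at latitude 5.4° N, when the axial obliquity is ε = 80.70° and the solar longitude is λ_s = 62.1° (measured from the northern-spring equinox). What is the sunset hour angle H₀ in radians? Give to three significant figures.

H₀ = 1.74 rad

Solar declination: sin δ = sin ε · sin λ_s = sin 80.70° × sin 62.1° = 0.87215, so δ = +60.709°.
cos H₀ = −tan φ · tan δ = −tan(+5.4°) × tan(+60.709°) = -0.1685, so H₀ = 1.7401 rad = 99.70°.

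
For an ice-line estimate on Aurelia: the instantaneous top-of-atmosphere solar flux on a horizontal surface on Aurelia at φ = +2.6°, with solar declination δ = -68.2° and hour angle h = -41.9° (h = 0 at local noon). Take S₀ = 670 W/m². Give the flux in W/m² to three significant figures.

157 W/m²

cos θ_z = sin φ sin δ + cos φ cos δ cos h = -0.042119 + 0.276129 = 0.234010.
Flux = S₀ · cos θ_z = 670 × 0.234010 = 156.8 W/m².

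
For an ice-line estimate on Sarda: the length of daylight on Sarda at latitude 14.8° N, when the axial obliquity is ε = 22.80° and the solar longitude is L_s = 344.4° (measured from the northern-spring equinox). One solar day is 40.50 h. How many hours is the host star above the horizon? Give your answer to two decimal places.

Solar declination: sin δ = sin ε · sin L_s = sin 22.80° × sin 344.4° = -0.10421, so δ = -5.982°.
cos h₀ = −tan ϕ · tan δ = −tan(+14.8°) × tan(-5.982°) = 0.0277, so h₀ = 1.5431 rad = 88.41°.
Daylight = 2h₀/(2π) × 40.50 h = (1.5431/π) × 40.50 = 19.89 h.

19.89 h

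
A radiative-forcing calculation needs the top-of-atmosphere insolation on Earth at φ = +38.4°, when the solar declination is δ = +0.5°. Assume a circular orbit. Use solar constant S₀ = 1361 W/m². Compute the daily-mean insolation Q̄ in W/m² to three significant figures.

Q̄ ≈ 343 W/m²

cos H₀ = −tan(+38.4°) tan(+0.500°) = -0.0069, H₀ = 1.5777 rad.
Bracket: H₀ sin φ sin δ + cos φ cos δ sin H₀ = 1.5777×0.62115×0.00873 + 0.78369×0.99996×0.99998 = 0.008555 + 0.783643 = 0.792198.
Q̄ = (S₀/π) × [bracket] = (1361/π) × 0.792198 = 343.2 W/m².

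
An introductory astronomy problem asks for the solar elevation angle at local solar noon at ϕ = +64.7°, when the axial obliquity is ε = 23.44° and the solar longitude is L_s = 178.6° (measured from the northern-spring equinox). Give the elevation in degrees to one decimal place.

25.9°

Solar declination: sin δ = sin ε · sin L_s = sin 23.44° × sin 178.6° = 0.00972, so δ = +0.557°.
At local noon the hour angle is zero, so the zenith angle equals |ϕ − δ| = |+64.7° − (+0.557°)| = 64.143°.
Elevation = 90° − 64.143° = 25.9°.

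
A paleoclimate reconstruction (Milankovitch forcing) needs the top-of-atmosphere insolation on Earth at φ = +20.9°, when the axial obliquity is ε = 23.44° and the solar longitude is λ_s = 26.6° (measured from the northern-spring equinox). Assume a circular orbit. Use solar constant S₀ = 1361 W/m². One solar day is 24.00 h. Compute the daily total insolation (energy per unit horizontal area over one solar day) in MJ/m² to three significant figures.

38.2 MJ/m²

Solar declination: sin δ = sin ε · sin λ_s = sin 23.44° × sin 26.6° = 0.17811, so δ = +10.260°.
cos H₀ = −tan(+20.9°) tan(+10.260°) = -0.0691, H₀ = 1.6400 rad.
Bracket: H₀ sin φ sin δ + cos φ cos δ sin H₀ = 1.6400×0.35674×0.17811 + 0.93420×0.98401×0.99761 = 0.104204 + 0.917065 = 1.021269.
Q̄ = (S₀/π) × [bracket] = (1361/π) × 1.021269 = 442.43 W/m².
Daily total = Q̄ × 24.00 h × 3600 s/h = 442.43 × 24.00 × 3600 / 10⁶ = 38.23 MJ/m².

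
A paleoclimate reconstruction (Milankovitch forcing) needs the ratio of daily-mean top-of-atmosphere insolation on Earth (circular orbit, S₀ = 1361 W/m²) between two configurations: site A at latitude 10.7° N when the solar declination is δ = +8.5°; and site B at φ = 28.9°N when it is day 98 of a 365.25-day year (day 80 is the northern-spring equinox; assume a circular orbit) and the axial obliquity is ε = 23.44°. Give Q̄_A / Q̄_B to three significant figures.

— Configuration A (φ=+10.7°):
cos H₀ = −tan(+10.7°) tan(+8.500°) = -0.0282, H₀ = 1.5990 rad.
Bracket: H₀ sin φ sin δ + cos φ cos δ sin H₀ = 1.5990×0.18567×0.14781 + 0.98261×0.98902×0.99960 = 0.043883 + 0.971432 = 1.015315.
Q̄ = (S₀/π) × [bracket] = (1361/π) × 1.015315 = 439.85 W/m².
— Configuration B (φ=+28.9°):
Solar longitude: λ_s = 360° × (98 − 80)/365.25 = 17.741°.
sin δ = sin 23.44° × sin 17.741° = 0.12121, so δ = +6.962°.
cos H₀ = −tan(+28.9°) tan(+6.962°) = -0.0674, H₀ = 1.6383 rad.
Bracket: H₀ sin φ sin δ + cos φ cos δ sin H₀ = 1.6383×0.48328×0.12121 + 0.87546×0.99263×0.99773 = 0.095969 + 0.867035 = 0.963004.
Q̄ = (S₀/π) × [bracket] = (1361/π) × 0.963004 = 417.19 W/m².
Ratio Q̄_A / Q̄_B = 439.85 / 417.19 = 1.054.

Q̄_A / Q̄_B ≈ 1.05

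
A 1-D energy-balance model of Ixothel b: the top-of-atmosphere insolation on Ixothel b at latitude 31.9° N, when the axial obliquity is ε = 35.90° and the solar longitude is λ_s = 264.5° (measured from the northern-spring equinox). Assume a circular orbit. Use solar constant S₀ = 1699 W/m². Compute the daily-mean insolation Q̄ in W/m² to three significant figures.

Solar declination: sin δ = sin ε · sin λ_s = sin 35.90° × sin 264.5° = -0.58367, so δ = -35.709°.
cos H₀ = −tan(+31.9°) tan(-35.709°) = 0.4474, H₀ = 1.1069 rad.
Bracket: H₀ sin φ sin δ + cos φ cos δ sin H₀ = 1.1069×0.52844×-0.58367 + 0.84897×0.81199×0.89432 = -0.341406 + 0.616504 = 0.275098.
Q̄ = (S₀/π) × [bracket] = (1699/π) × 0.275098 = 148.8 W/m².

Q̄ ≈ 149 W/m²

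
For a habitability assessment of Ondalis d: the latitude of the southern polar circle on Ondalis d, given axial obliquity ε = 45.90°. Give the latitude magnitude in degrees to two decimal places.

44.10°

The polar circle is the lowest latitude that experiences at least one full rotation of continuous darkness at the northern-summer solstice; it lies at |ϕ| = 90° − ε = 90° − 45.90° = 44.10°.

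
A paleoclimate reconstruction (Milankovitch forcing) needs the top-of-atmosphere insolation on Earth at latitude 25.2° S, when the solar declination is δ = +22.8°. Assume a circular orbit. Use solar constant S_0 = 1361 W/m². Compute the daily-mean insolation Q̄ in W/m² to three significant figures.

cos h₀ = −tan(-25.2°) tan(+22.800°) = 0.1978, h₀ = 1.3717 rad.
Bracket: h₀ sin ϕ sin δ + cos ϕ cos δ sin h₀ = 1.3717×-0.42578×0.38752 + 0.90483×0.92186×0.98024 = -0.226328 + 0.817644 = 0.591316.
Q̄ = (S_0/π) × [bracket] = (1361/π) × 0.591316 = 256.2 W/m².

Q̄ ≈ 256 W/m²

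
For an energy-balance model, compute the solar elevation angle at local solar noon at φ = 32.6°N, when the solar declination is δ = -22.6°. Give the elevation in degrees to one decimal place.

34.8°

At local noon the hour angle is zero, so the zenith angle equals |φ − δ| = |+32.6° − (-22.600°)| = 55.200°.
Elevation = 90° − 55.200° = 34.8°.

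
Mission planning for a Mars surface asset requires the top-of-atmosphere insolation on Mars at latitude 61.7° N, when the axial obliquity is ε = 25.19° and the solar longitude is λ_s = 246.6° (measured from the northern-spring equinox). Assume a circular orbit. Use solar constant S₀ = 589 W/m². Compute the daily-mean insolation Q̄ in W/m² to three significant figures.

Solar declination: sin δ = sin ε · sin λ_s = sin 25.19° × sin 246.6° = -0.39062, so δ = -22.993°.
cos H₀ = −tan(+61.7°) tan(-22.993°) = 0.7881, H₀ = 0.6631 rad.
Bracket: H₀ sin φ sin δ + cos φ cos δ sin H₀ = 0.6631×0.88048×-0.39062 + 0.47409×0.92055×0.61560 = -0.228062 + 0.268662 = 0.040600.
Q̄ = (S₀/π) × [bracket] = (589/π) × 0.040600 = 7.612 W/m².

Q̄ ≈ 7.61 W/m²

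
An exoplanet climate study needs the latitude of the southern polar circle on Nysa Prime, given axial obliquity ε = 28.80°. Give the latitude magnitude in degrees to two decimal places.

61.20°

The polar circle is the lowest latitude that experiences at least one full rotation of continuous darkness at the northern-summer solstice; it lies at |φ| = 90° − ε = 90° − 28.80° = 61.20°.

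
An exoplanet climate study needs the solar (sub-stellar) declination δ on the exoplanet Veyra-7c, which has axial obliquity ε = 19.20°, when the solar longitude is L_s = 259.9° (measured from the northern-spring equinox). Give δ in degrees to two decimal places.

sin δ = sin ε · sin L_s = sin 19.20° × sin 259.9° = -0.323770.
δ = arcsin(-0.323770) = -18.89°.

δ = -18.89°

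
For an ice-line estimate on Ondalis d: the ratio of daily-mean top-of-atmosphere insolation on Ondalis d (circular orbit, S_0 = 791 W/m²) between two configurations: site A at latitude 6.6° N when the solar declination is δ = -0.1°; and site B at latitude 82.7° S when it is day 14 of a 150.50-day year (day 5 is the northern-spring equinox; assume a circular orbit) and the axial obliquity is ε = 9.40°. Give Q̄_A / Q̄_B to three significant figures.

— Configuration A (ϕ=+6.6°):
cos h₀ = −tan(+6.6°) tan(-0.100°) = 0.0002, h₀ = 1.5706 rad.
Bracket: h₀ sin ϕ sin δ + cos ϕ cos δ sin h₀ = 1.5706×0.11494×-0.00175 + 0.99337×1.00000×1.00000 = -0.000316 + 0.993370 = 0.993054.
Q̄ = (S_0/π) × [bracket] = (791/π) × 0.993054 = 250.03 W/m².
— Configuration B (ϕ=-82.7°):
Solar longitude: L_s = 360° × (14 − 5)/150.50 = 21.528°.
sin δ = sin 9.40° × sin 21.528° = 0.05993, so δ = +3.436°.
cos h₀ = −tan(-82.7°) tan(+3.436°) = 0.4687, h₀ = 1.0830 rad.
Bracket: h₀ sin ϕ sin δ + cos ϕ cos δ sin h₀ = 1.0830×-0.99189×0.05993 + 0.12706×0.99820×0.88336 = -0.064378 + 0.112038 = 0.047660.
Q̄ = (S_0/π) × [bracket] = (791/π) × 0.047660 = 12.000 W/m².
Ratio Q̄_A / Q̄_B = 250.03 / 12.000 = 20.84.

Q̄_A / Q̄_B ≈ 20.8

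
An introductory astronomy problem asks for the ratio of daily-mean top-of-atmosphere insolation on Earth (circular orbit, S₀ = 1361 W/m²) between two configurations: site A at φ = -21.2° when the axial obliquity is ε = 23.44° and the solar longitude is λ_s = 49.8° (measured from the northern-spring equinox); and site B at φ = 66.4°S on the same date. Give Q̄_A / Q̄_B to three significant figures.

Q̄_A / Q̄_B ≈ 14.1

— Configuration A (φ=-21.2°):
Solar declination: sin δ = sin ε · sin λ_s = sin 23.44° × sin 49.8° = 0.30383, so δ = +17.688°.
cos H₀ = −tan(-21.2°) tan(+17.688°) = 0.1237, H₀ = 1.4468 rad.
Bracket: H₀ sin φ sin δ + cos φ cos δ sin H₀ = 1.4468×-0.36162×0.30383 + 0.93232×0.95273×0.99232 = -0.158961 + 0.881427 = 0.722466.
Q̄ = (S₀/π) × [bracket] = (1361/π) × 0.722466 = 312.99 W/m².
— Configuration B (φ=-66.4°):
cos H₀ = −tan(-66.4°) tan(+17.688°) = 0.7299, H₀ = 0.7526 rad.
Bracket: H₀ sin φ sin δ + cos φ cos δ sin H₀ = 0.7526×-0.91636×0.30383 + 0.40035×0.95273×0.68351 = -0.209537 + 0.260708 = 0.051171.
Q̄ = (S₀/π) × [bracket] = (1361/π) × 0.051171 = 22.168 W/m².
Ratio Q̄_A / Q̄_B = 312.99 / 22.168 = 14.12.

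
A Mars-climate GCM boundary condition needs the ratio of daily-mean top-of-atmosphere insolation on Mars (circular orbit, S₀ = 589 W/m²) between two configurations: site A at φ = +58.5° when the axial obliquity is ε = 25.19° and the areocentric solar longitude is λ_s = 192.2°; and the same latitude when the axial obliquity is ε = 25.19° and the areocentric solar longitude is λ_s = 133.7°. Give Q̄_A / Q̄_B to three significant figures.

— Configuration A (φ=+58.5°):
sin δ = sin 25.19° × sin 192.2° = -0.08994, so δ = -5.160°.
cos H₀ = −tan(+58.5°) tan(-5.160°) = 0.1474, H₀ = 1.4229 rad.
Bracket: H₀ sin φ sin δ + cos φ cos δ sin H₀ = 1.4229×0.85264×-0.08994 + 0.52250×0.99595×0.98908 = -0.109117 + 0.514701 = 0.405584.
Q̄ = (S₀/π) × [bracket] = (589/π) × 0.405584 = 76.041 W/m².
— Configuration B (φ=+58.5°):
sin δ = sin 25.19° × sin 133.7° = 0.30771, so δ = +17.921°.
cos H₀ = −tan(+58.5°) tan(+17.921°) = -0.5277, H₀ = 2.1267 rad.
Bracket: H₀ sin φ sin δ + cos φ cos δ sin H₀ = 2.1267×0.85264×0.30771 + 0.52250×0.95148×0.84940 = 0.557973 + 0.422278 = 0.980251.
Q̄ = (S₀/π) × [bracket] = (589/π) × 0.980251 = 183.78 W/m².
Ratio Q̄_A / Q̄_B = 76.041 / 183.78 = 0.4138.

Q̄_A / Q̄_B ≈ 0.414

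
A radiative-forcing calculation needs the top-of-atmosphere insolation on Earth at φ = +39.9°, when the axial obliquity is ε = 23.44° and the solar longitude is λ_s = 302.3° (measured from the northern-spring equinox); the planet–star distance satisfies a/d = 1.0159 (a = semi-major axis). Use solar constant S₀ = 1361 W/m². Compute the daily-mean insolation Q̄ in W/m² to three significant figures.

Q̄ ≈ 186 W/m²

Solar declination: sin δ = sin ε · sin λ_s = sin 23.44° × sin 302.3° = -0.33624, so δ = -19.648°.
cos H₀ = −tan(+39.9°) tan(-19.648°) = 0.2985, H₀ = 1.2677 rad.
Bracket: H₀ sin φ sin δ + cos φ cos δ sin H₀ = 1.2677×0.64145×-0.33624 + 0.76717×0.94178×0.95440 = -0.273419 + 0.689559 = 0.416140.
Inverse-square distance factor (a/d)² = 1.0159² = 1.032053.
Q̄ = (S₀/π) × 1.032053 × [bracket] = (1361/π) × 1.032053 × 0.416140 = 186.1 W/m².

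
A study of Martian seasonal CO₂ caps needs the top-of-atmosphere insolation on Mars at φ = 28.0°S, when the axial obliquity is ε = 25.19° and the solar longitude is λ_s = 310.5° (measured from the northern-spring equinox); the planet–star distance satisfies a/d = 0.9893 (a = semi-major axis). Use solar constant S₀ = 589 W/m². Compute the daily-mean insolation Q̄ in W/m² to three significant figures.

Q̄ ≈ 200 W/m²

Solar declination: sin δ = sin ε · sin λ_s = sin 25.19° × sin 310.5° = -0.32365, so δ = -18.884°.
cos H₀ = −tan(-28.0°) tan(-18.884°) = -0.1819, H₀ = 1.7537 rad.
Bracket: H₀ sin φ sin δ + cos φ cos δ sin H₀ = 1.7537×-0.46947×-0.32365 + 0.88295×0.94618×0.98332 = 0.266464 + 0.821495 = 1.087959.
Inverse-square distance factor (a/d)² = 0.9893² = 0.978714.
Q̄ = (S₀/π) × 0.978714 × [bracket] = (589/π) × 0.978714 × 1.087959 = 199.6 W/m².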